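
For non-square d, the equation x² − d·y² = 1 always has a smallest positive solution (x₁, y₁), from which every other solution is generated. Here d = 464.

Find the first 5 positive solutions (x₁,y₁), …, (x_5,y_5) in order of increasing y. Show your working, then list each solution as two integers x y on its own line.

d=464: √d = [21; 1,1,5,1,1,1,5,1,1,42] (ℓ=10, even), read p_9/q_9
a_0=21:  p_0=21·1+0=21,  q_0=21·0+1=1
a_1=1:  p_1=1·21+1=22,  q_1=1·1+0=1
…
a_4=1:  p_4=1·237+43=280,  q_4=1·11+2=13
…
a_6=1:  p_6=1·517+280=797,  q_6=1·24+13=37
…
a_8=1:  p_8=1·4502+797=5299,  q_8=1·209+37=246
a_9=1:  p_9=1·5299+4502=9801,  q_9=1·246+209=455
→ (9801, 455).  Check: 9801²=96059601, 464·455²=96059600, difference 1.
(x_2, y_2) = (9801·9801 + 464·455·455, 9801·455 + 455·9801) = (192119201, 8918910)
(x_3, y_3) = (9801·192119201 + 464·455·8918910, 9801·8918910 + 455·192119201) = (3765920568201, 174828473365)
(x_4, y_4) = (9801·3765920568201 + 464·455·174828473365, 9801·174828473365 + 455·3765920568201) = (73819574785756801, 3426987725981820)
(x_5, y_5) = (9801·73819574785756801 + 464·455·3426987725981820, 9801·3426987725981820 + 455·73819574785756801) = (1447011301184484245001, 67175813229867162275)

9801 455
192119201 8918910
3765920568201 174828473365
73819574785756801 3426987725981820
1447011301184484245001 67175813229867162275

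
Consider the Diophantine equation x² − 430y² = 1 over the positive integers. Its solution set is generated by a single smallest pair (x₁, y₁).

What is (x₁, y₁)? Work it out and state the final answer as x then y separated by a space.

2862251 138030

√430 = [20; 1,2,1,3,1,…,2,1,40, …], period ℓ=14 (even) → k=13
a_0=20:  p_0=20·1+0=20,  q_0=20·0+1=1
a_1=1:  p_1=1·20+1=21,  q_1=1·1+0=1
…
a_4=3:  p_4=3·83+62=311,  q_4=3·4+3=15
…
a_6=6:  p_6=6·394+311=2675,  q_6=6·19+15=129
a_7=8:  p_7=8·2675+394=21794,  q_7=8·129+19=1051
…
a_10=3:  p_10=3·155233+133439=599138,  q_10=3·7486+6435=28893
…
a_12=2:  p_12=2·754371+599138=2107880,  q_12=2·36379+28893=101651
a_13=1:  p_13=1·2107880+754371=2862251,  q_13=1·101651+36379=138030
(x₁, y₁) = (2862251, 138030);  2862251² − 430·138030² = 1 ✓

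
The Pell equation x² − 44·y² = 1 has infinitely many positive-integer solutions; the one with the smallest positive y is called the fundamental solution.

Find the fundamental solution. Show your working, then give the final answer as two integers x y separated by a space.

199 30

√44 → a₀=6, period (1,1,1,2,1,1,1,12); ℓ=8 even so k=7
a_0=6:  p_0=6·1+0=6,  q_0=6·0+1=1
a_1=1:  p_1=1·6+1=7,  q_1=1·1+0=1
…
a_3=1:  p_3=1·13+7=20,  q_3=1·2+1=3
a_4=2:  p_4=2·20+13=53,  q_4=2·3+2=8
a_5=1:  p_5=1·53+20=73,  q_5=1·8+3=11
a_6=1:  p_6=1·73+53=126,  q_6=1·11+8=19
a_7=1:  p_7=1·126+73=199,  q_7=1·19+11=30
fundamental: x₁=199, y₁=30  (since 39601 − 44·900 = 1)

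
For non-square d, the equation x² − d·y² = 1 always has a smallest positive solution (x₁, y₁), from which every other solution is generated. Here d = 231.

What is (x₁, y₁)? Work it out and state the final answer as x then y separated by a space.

[15; 5,30] for √231; ℓ=2 ⇒ convergent index 1
a_0=15:  p_0=15·1+0=15,  q_0=15·0+1=1
a_1=5:  p_1=5·15+1=76,  q_1=5·1+0=5
(x₁, y₁) = (76, 5);  76² − 231·5² = 1 ✓

76 5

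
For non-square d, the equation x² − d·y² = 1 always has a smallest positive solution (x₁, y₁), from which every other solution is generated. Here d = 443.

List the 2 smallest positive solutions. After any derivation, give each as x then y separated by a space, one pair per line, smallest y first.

[21; 21,42] for √443; ℓ=2 ⇒ convergent index 1
step 0: (21, 1)  from 21·(1,0) + (0,1)
step 1: (442, 21)  from 21·(21,1) + (1,0)
→ (442, 21).  Check: 442²=195364, 443·21²=195363, difference 1.
(442+21√443)^2 = 390727 + 18564√443

442 21
390727 18564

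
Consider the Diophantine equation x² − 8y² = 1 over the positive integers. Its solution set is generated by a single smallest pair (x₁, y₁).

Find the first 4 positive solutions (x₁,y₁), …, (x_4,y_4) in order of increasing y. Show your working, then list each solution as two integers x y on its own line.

3 1
17 6
99 35
577 204

d=8: √d = [2; 1,4] (ℓ=2, even), read p_1/q_1
step 0: (2, 1)  from 2·(1,0) + (0,1)
step 1: (3, 1)  from 1·(2,1) + (1,0)
→ (3, 1).  Check: 3²=9, 8·1²=8, difference 1.
(3+1√8)^2 = 17 + 6√8
(3+1√8)^3 = 99 + 35√8
(3+1√8)^4 = 577 + 204√8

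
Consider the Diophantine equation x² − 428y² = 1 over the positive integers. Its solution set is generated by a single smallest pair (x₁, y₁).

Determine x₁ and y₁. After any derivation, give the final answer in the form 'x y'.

√428 → a₀=20, period (1,2,4,1,5,10,5,1,4,2,1,40); ℓ=12 even so k=11
i=0: a=20 ⇒ p=20, q=1
…
i=2: a=2 ⇒ p=62, q=3
…
i=4: a=1 ⇒ p=331, q=16
…
i=10: a=2 ⇒ p=1273708, q=61567
i=11: a=1 ⇒ p=1850887, q=89466
→ (1850887, 89466).  Check: 1850887²=3425782686769, 428·89466²=3425782686768, difference 1.

1850887 89466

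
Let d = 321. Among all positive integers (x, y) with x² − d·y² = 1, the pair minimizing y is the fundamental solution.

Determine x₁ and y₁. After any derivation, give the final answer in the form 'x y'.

215 12

d=321: √d = [17; 1,10,1,34] (ℓ=4, even), read p_3/q_3
i=0: a=17 ⇒ p=17, q=1
i=1: a=1 ⇒ p=18, q=1
i=2: a=10 ⇒ p=197, q=11
i=3: a=1 ⇒ p=215, q=12
→ (215, 12).  Check: 215²=46225, 321·12²=46224, difference 1.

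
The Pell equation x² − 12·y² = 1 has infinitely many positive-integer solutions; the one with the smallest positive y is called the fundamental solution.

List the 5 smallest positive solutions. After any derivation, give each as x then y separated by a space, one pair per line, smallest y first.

7 2
97 28
1351 390
18817 5432
262087 75658

√12 = [3; 2,6, …], period ℓ=2 (even) → k=1
a_0=3:  p_0=3·1+0=3,  q_0=3·0+1=1
a_1=2:  p_1=2·3+1=7,  q_1=2·1+0=2
(x₁, y₁) = (7, 2);  7² − 12·2² = 1 ✓
n=2: (7,2)∘(7,2) = (7·7+12·2·2, 7·2+2·7) = (97,28)
n=3: (97,28)∘(7,2) = (7·97+12·2·28, 7·28+2·97) = (1351,390)
n=4: (1351,390)∘(7,2) = (7·1351+12·2·390, 7·390+2·1351) = (18817,5432)
n=5: (18817,5432)∘(7,2) = (7·18817+12·2·5432, 7·5432+2·18817) = (262087,75658)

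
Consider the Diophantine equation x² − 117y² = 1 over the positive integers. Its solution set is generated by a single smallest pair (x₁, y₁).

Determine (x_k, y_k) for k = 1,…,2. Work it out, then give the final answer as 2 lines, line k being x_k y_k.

649 60
842401 77880

√117 = [10; 1,4,2,4,1,20, …], period ℓ=6 (even) → k=5
i=0: a=10 ⇒ p=10, q=1
i=1: a=1 ⇒ p=11, q=1
…
i=4: a=4 ⇒ p=530, q=49
i=5: a=1 ⇒ p=649, q=60
fundamental: x₁=649, y₁=60  (since 421201 − 117·3600 = 1)
n=2: (649,60)∘(649,60) = (649·649+117·60·60, 649·60+60·649) = (842401,77880)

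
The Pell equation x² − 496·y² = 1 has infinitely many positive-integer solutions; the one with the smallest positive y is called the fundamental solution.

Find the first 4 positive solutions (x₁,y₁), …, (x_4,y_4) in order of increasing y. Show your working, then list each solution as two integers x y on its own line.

4620799 207480
42703566796801 1917446753040
394649197502177907199 17720272078000750440
3647189234337689639247667201 163763630995505661818050080

√496 = [22; 3,1,2,4,1,…,1,3,44, …], period ℓ=16 (even) → k=15
a_0=22:  p_0=22·1+0=22,  q_0=22·0+1=1
…
a_2=1:  p_2=1·67+22=89,  q_2=1·3+1=4
…
a_5=1:  p_5=1·1069+245=1314,  q_5=1·48+11=59
a_6=1:  p_6=1·1314+1069=2383,  q_6=1·59+48=107
a_7=2:  p_7=2·2383+1314=6080,  q_7=2·107+59=273
…
a_11=1:  p_11=1·49709+35166=84875,  q_11=1·2232+1579=3811
a_12=4:  p_12=4·84875+49709=389209,  q_12=4·3811+2232=17476
a_13=2:  p_13=2·389209+84875=863293,  q_13=2·17476+3811=38763
a_14=1:  p_14=1·863293+389209=1252502,  q_14=1·38763+17476=56239
a_15=3:  p_15=3·1252502+863293=4620799,  q_15=3·56239+38763=207480
fundamental: x₁=4620799, y₁=207480  (since 21351783398401 − 496·43047950400 = 1)
(x_2, y_2) = (4620799·4620799 + 496·207480·207480, 4620799·207480 + 207480·4620799) = (42703566796801, 1917446753040)
(x_3, y_3) = (4620799·42703566796801 + 496·207480·1917446753040, 4620799·1917446753040 + 207480·42703566796801) = (394649197502177907199, 17720272078000750440)
(x_4, y_4) = (4620799·394649197502177907199 + 496·207480·17720272078000750440, 4620799·17720272078000750440 + 207480·394649197502177907199) = (3647189234337689639247667201, 163763630995505661818050080)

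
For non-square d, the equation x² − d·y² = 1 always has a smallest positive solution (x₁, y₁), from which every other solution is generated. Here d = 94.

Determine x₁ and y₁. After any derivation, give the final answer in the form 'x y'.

√94 = [9; 1,2,3,1,1,…,2,1,18, …], period ℓ=16 (even) → k=15
i=0: a=9 ⇒ p=9, q=1
…
i=2: a=2 ⇒ p=29, q=3
…
i=5: a=1 ⇒ p=223, q=23
…
i=7: a=1 ⇒ p=1464, q=151
i=8: a=8 ⇒ p=12953, q=1336
…
i=12: a=1 ⇒ p=184493, q=19029
…
i=14: a=2 ⇒ p=1490361, q=153719
i=15: a=1 ⇒ p=2143295, q=221064
(x₁, y₁) = (2143295, 221064);  2143295² − 94·221064² = 1 ✓

2143295 221064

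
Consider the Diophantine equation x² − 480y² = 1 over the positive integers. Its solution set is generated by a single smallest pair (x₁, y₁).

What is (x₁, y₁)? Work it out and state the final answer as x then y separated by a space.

241 11

d=480: √d = [21; 1,9,1,42] (ℓ=4, even), read p_3/q_3
k=0  a_k=21  p_k/q_k = 21/1
k=1  a_k=1  p_k/q_k = 22/1
k=2  a_k=9  p_k/q_k = 219/10
k=3  a_k=1  p_k/q_k = 241/11
→ (241, 11).  Check: 241²=58081, 480·11²=58080, difference 1.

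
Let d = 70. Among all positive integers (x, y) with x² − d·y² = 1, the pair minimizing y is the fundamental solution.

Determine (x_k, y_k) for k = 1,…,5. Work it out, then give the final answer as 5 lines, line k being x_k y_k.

√70 → a₀=8, period (2,1,2,1,2,16); ℓ=6 even so k=5
a_0=8:  p_0=8·1+0=8,  q_0=8·0+1=1
a_1=2:  p_1=2·8+1=17,  q_1=2·1+0=2
a_2=1:  p_2=1·17+8=25,  q_2=1·2+1=3
a_3=2:  p_3=2·25+17=67,  q_3=2·3+2=8
a_4=1:  p_4=1·67+25=92,  q_4=1·8+3=11
a_5=2:  p_5=2·92+67=251,  q_5=2·11+8=30
(x₁, y₁) = (251, 30);  251² − 70·30² = 1 ✓
k=2:  x_2 = 251·251+70·30·30 = 126001,  y_2 = 251·30+30·251 = 15060
k=3:  x_3 = 251·126001+70·30·15060 = 63252251,  y_3 = 251·15060+30·126001 = 7560090
k=4:  x_4 = 251·63252251+70·30·7560090 = 31752504001,  y_4 = 251·7560090+30·63252251 = 3795150120
k=5:  x_5 = 251·31752504001+70·30·3795150120 = 15939693756251,  y_5 = 251·3795150120+30·31752504001 = 1905157800150

251 30
126001 15060
63252251 7560090
31752504001 3795150120
15939693756251 1905157800150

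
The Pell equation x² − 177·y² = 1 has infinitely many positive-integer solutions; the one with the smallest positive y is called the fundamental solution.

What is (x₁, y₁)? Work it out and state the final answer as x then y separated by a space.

[13; 3,3,2,8,2,3,3,26] for √177; ℓ=8 ⇒ convergent index 7
step 0: (13, 1)  from 13·(1,0) + (0,1)
…
step 2: (133, 10)  from 3·(40,3) + (13,1)
step 3: (306, 23)  from 2·(133,10) + (40,3)
step 4: (2581, 194)  from 8·(306,23) + (133,10)
step 5: (5468, 411)  from 2·(2581,194) + (306,23)
step 6: (18985, 1427)  from 3·(5468,411) + (2581,194)
step 7: (62423, 4692)  from 3·(18985,1427) + (5468,411)
→ (62423, 4692).  Check: 62423²=3896630929, 177·4692²=3896630928, difference 1.

62423 4692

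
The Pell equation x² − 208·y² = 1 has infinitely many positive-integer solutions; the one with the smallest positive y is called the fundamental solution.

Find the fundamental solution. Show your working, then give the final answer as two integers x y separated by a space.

649 45

d=208: √d = [14; 2,2,1,2,2,28] (ℓ=6, even), read p_5/q_5
i=0: a=14 ⇒ p=14, q=1
…
i=2: a=2 ⇒ p=72, q=5
…
i=4: a=2 ⇒ p=274, q=19
i=5: a=2 ⇒ p=649, q=45
(x₁, y₁) = (649, 45);  649² − 208·45² = 1 ✓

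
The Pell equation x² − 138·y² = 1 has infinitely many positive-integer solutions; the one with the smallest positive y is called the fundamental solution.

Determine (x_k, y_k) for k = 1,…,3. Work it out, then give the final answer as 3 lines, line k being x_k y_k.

√138 = [11; 1,2,1,22, …], period ℓ=4 (even) → k=3
a_0=11:  p_0=11·1+0=11,  q_0=11·0+1=1
…
a_2=2:  p_2=2·12+11=35,  q_2=2·1+1=3
a_3=1:  p_3=1·35+12=47,  q_3=1·3+1=4
(x₁, y₁) = (47, 4);  47² − 138·4² = 1 ✓
(47+4√138)^2 = 4417 + 376√138
(47+4√138)^3 = 415151 + 35340√138

47 4
4417 376
415151 35340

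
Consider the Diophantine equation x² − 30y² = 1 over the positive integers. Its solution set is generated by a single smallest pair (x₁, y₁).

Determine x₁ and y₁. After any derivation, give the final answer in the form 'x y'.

11 2

d=30: √d = [5; 2,10] (ℓ=2, even), read p_1/q_1
a_0=5:  p_0=5·1+0=5,  q_0=5·0+1=1
a_1=2:  p_1=2·5+1=11,  q_1=2·1+0=2
(x₁, y₁) = (11, 2);  11² − 30·2² = 1 ✓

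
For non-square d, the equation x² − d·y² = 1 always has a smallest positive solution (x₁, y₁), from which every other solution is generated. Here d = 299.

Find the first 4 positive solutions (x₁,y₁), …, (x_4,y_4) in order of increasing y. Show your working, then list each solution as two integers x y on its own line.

415 24
344449 19920
285892255 16533576
237290227201 13722848160

[17; 3,2,3,34] for √299; ℓ=4 ⇒ convergent index 3
i=0: a=17 ⇒ p=17, q=1
i=1: a=3 ⇒ p=52, q=3
i=2: a=2 ⇒ p=121, q=7
i=3: a=3 ⇒ p=415, q=24
fundamental: x₁=415, y₁=24  (since 172225 − 299·576 = 1)
(415+24√299)^2 = 344449 + 19920√299
(415+24√299)^3 = 285892255 + 16533576√299
(415+24√299)^4 = 237290227201 + 13722848160√299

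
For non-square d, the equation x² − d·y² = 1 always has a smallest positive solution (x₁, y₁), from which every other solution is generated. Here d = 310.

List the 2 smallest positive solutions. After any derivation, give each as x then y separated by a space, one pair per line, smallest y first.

848719 48204
1440647881921 81823301352

[17; 1,1,1,1,5,…,1,1,34] for √310; ℓ=16 ⇒ convergent index 15
step 0: (17, 1)  from 17·(1,0) + (0,1)
step 1: (18, 1)  from 1·(17,1) + (1,0)
…
step 5: (493, 28)  from 5·(88,5) + (53,3)
…
step 8: (5687, 323)  from 2·(2060,117) + (1567,89)
…
step 10: (28928, 1643)  from 3·(7747,440) + (5687,323)
…
step 12: (181315, 10298)  from 1·(152387,8655) + (28928,1643)
…
step 14: (515017, 29251)  from 1·(333702,18953) + (181315,10298)
step 15: (848719, 48204)  from 1·(515017,29251) + (333702,18953)
fundamental: x₁=848719, y₁=48204  (since 720323940961 − 310·2323625616 = 1)
n=2: (848719,48204)∘(848719,48204) = (848719·848719+310·48204·48204, 848719·48204+48204·848719) = (1440647881921,81823301352)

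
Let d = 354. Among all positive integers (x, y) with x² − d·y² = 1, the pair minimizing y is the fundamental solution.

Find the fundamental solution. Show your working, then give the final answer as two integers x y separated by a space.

√354 → a₀=18, period (1,4,2,2,18,2,2,4,1,36); ℓ=10 even so k=9
step 0: (18, 1)  from 18·(1,0) + (0,1)
…
step 2: (94, 5)  from 4·(19,1) + (18,1)
…
step 6: (19210, 1021)  from 2·(9351,497) + (508,27)
…
step 8: (210294, 11177)  from 4·(47771,2539) + (19210,1021)
step 9: (258065, 13716)  from 1·(210294,11177) + (47771,2539)
fundamental: x₁=258065, y₁=13716  (since 66597544225 − 354·188128656 = 1)

258065 13716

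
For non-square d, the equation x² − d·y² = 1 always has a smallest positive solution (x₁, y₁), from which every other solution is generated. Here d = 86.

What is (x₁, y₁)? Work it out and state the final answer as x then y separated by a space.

10405 1122

√86 = [9; 3,1,1,1,8,1,1,1,3,18, …], period ℓ=10 (even) → k=9
step 0: (9, 1)  from 9·(1,0) + (0,1)
step 1: (28, 3)  from 3·(9,1) + (1,0)
step 2: (37, 4)  from 1·(28,3) + (9,1)
step 3: (65, 7)  from 1·(37,4) + (28,3)
step 4: (102, 11)  from 1·(65,7) + (37,4)
step 5: (881, 95)  from 8·(102,11) + (65,7)
…
step 7: (1864, 201)  from 1·(983,106) + (881,95)
step 8: (2847, 307)  from 1·(1864,201) + (983,106)
step 9: (10405, 1122)  from 3·(2847,307) + (1864,201)
→ (10405, 1122).  Check: 10405²=108264025, 86·1122²=108264024, difference 1.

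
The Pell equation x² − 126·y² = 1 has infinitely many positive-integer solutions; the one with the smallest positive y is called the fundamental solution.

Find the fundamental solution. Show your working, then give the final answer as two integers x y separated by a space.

449 40

√126 = [11; 4,2,4,22, …], period ℓ=4 (even) → k=3
step 0: (11, 1)  from 11·(1,0) + (0,1)
…
step 2: (101, 9)  from 2·(45,4) + (11,1)
step 3: (449, 40)  from 4·(101,9) + (45,4)
(x₁, y₁) = (449, 40);  449² − 126·40² = 1 ✓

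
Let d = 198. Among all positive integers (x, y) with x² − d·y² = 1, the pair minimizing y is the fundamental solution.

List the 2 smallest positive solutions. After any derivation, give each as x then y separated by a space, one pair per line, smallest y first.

197 14
77617 5516

√198 → a₀=14, period (14,28); ℓ=2 even so k=1
i=0: a=14 ⇒ p=14, q=1
i=1: a=14 ⇒ p=197, q=14
→ (197, 14).  Check: 197²=38809, 198·14²=38808, difference 1.
(197+14√198)^2 = 77617 + 5516√198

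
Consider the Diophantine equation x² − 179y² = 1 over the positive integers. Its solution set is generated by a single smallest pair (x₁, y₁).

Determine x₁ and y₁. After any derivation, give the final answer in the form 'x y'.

[13; 2,1,1,1,3,…,1,2,26] for √179; ℓ=14 ⇒ convergent index 13
i=0: a=13 ⇒ p=13, q=1
i=1: a=2 ⇒ p=27, q=2
i=2: a=1 ⇒ p=40, q=3
i=3: a=1 ⇒ p=67, q=5
i=4: a=1 ⇒ p=107, q=8
i=5: a=3 ⇒ p=388, q=29
…
i=7: a=13 ⇒ p=26999, q=2018
i=8: a=5 ⇒ p=137042, q=10243
i=9: a=3 ⇒ p=438125, q=32747
i=10: a=1 ⇒ p=575167, q=42990
i=11: a=1 ⇒ p=1013292, q=75737
i=12: a=1 ⇒ p=1588459, q=118727
i=13: a=2 ⇒ p=4190210, q=313191
fundamental: x₁=4190210, y₁=313191  (since 17557859844100 − 179·98088602481 = 1)

4190210 313191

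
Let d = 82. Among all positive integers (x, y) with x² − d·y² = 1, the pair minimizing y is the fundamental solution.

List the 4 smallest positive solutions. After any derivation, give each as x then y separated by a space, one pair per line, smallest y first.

√82 = [9; 18, …], period ℓ=1 (odd) → k=1
step 0: (9, 1)  from 9·(1,0) + (0,1)
step 1: (163, 18)  from 18·(9,1) + (1,0)
(x₁, y₁) = (163, 18);  163² − 82·18² = 1 ✓
n=2: (163,18)∘(163,18) = (163·163+82·18·18, 163·18+18·163) = (53137,5868)
n=3: (53137,5868)∘(163,18) = (163·53137+82·18·5868, 163·5868+18·53137) = (17322499,1912950)
n=4: (17322499,1912950)∘(163,18) = (163·17322499+82·18·1912950, 163·1912950+18·17322499) = (5647081537,623615832)

163 18
53137 5868
17322499 1912950
5647081537 623615832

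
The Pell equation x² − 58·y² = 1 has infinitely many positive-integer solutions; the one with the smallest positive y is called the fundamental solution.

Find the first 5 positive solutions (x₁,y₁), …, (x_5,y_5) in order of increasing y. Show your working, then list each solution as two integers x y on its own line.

d=58: √d = [7; 1,1,1,1,1,1,14] (ℓ=7, odd), read p_13/q_13
i=0: a=7 ⇒ p=7, q=1
…
i=2: a=1 ⇒ p=15, q=2
i=3: a=1 ⇒ p=23, q=3
i=4: a=1 ⇒ p=38, q=5
i=5: a=1 ⇒ p=61, q=8
i=6: a=1 ⇒ p=99, q=13
i=7: a=14 ⇒ p=1447, q=190
i=8: a=1 ⇒ p=1546, q=203
…
i=10: a=1 ⇒ p=4539, q=596
i=11: a=1 ⇒ p=7532, q=989
i=12: a=1 ⇒ p=12071, q=1585
i=13: a=1 ⇒ p=19603, q=2574
fundamental: x₁=19603, y₁=2574  (since 384277609 − 58·6625476 = 1)
(19603+2574√58)^2 = 768555217 + 100916244√58
(19603+2574√58)^3 = 30131975818099 + 3956522259690√58
(19603+2574√58)^4 = 1181354243155834177 + 155119411612489896√58
(19603+2574√58)^5 = 46316174427035658925363 + 6081611647722756602886√58

19603 2574
768555217 100916244
30131975818099 3956522259690
1181354243155834177 155119411612489896
46316174427035658925363 6081611647722756602886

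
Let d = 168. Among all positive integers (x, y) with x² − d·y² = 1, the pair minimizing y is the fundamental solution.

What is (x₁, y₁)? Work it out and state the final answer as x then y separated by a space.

d=168: √d = [12; 1,24] (ℓ=2, even), read p_1/q_1
k=0  a_k=12  p_k/q_k = 12/1
k=1  a_k=1  p_k/q_k = 13/1
fundamental: x₁=13, y₁=1  (since 169 − 168·1 = 1)

13 1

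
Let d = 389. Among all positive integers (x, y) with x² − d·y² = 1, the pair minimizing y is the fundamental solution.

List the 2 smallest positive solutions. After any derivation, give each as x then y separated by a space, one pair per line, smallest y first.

3287049 166660
21609382256801 1095639172680

√389 → a₀=19, period (1,2,1,1,1,1,2,1,38); ℓ=9 odd so k=17
a_0=19:  p_0=19·1+0=19,  q_0=19·0+1=1
a_1=1:  p_1=1·19+1=20,  q_1=1·1+0=1
a_2=2:  p_2=2·20+19=59,  q_2=2·1+1=3
a_3=1:  p_3=1·59+20=79,  q_3=1·3+1=4
…
a_5=1:  p_5=1·138+79=217,  q_5=1·7+4=11
a_6=1:  p_6=1·217+138=355,  q_6=1·11+7=18
…
a_8=1:  p_8=1·927+355=1282,  q_8=1·47+18=65
a_9=38:  p_9=38·1282+927=49643,  q_9=38·65+47=2517
a_10=1:  p_10=1·49643+1282=50925,  q_10=1·2517+65=2582
a_11=2:  p_11=2·50925+49643=151493,  q_11=2·2582+2517=7681
a_12=1:  p_12=1·151493+50925=202418,  q_12=1·7681+2582=10263
a_13=1:  p_13=1·202418+151493=353911,  q_13=1·10263+7681=17944
a_14=1:  p_14=1·353911+202418=556329,  q_14=1·17944+10263=28207
a_15=1:  p_15=1·556329+353911=910240,  q_15=1·28207+17944=46151
a_16=2:  p_16=2·910240+556329=2376809,  q_16=2·46151+28207=120509
a_17=1:  p_17=1·2376809+910240=3287049,  q_17=1·120509+46151=166660
fundamental: x₁=3287049, y₁=166660  (since 10804691128401 − 389·27775555600 = 1)
(x_2, y_2) = (3287049·3287049 + 389·166660·166660, 3287049·166660 + 166660·3287049) = (21609382256801, 1095639172680)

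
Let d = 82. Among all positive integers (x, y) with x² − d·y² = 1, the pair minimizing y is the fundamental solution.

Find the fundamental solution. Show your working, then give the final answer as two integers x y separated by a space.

√82 = [9; 18, …], period ℓ=1 (odd) → k=1
i=0: a=9 ⇒ p=9, q=1
i=1: a=18 ⇒ p=163, q=18
fundamental: x₁=163, y₁=18  (since 26569 − 82·324 = 1)

163 18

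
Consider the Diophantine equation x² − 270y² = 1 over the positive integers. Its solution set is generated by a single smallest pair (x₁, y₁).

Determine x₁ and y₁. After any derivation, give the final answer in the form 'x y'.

5291 322

d=270: √d = [16; 2,3,6,3,2,32] (ℓ=6, even), read p_5/q_5
k=0  a_k=16  p_k/q_k = 16/1
…
k=4  a_k=3  p_k/q_k = 2284/139
k=5  a_k=2  p_k/q_k = 5291/322
fundamental: x₁=5291, y₁=322  (since 27994681 − 270·103684 = 1)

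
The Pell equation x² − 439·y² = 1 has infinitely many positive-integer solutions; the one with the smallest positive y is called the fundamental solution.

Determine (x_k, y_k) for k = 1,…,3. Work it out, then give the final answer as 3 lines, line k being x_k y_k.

440 21
387199 18480
340734680 16262379

√439 → a₀=20, period (1,19,1,40); ℓ=4 even so k=3
a_0=20:  p_0=20·1+0=20,  q_0=20·0+1=1
a_1=1:  p_1=1·20+1=21,  q_1=1·1+0=1
a_2=19:  p_2=19·21+20=419,  q_2=19·1+1=20
a_3=1:  p_3=1·419+21=440,  q_3=1·20+1=21
(x₁, y₁) = (440, 21);  440² − 439·21² = 1 ✓
k=2:  x_2 = 440·440+439·21·21 = 387199,  y_2 = 440·21+21·440 = 18480
k=3:  x_3 = 440·387199+439·21·18480 = 340734680,  y_3 = 440·18480+21·387199 = 16262379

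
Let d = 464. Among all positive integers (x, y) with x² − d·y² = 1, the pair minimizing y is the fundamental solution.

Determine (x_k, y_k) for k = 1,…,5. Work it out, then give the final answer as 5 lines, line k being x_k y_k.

[21; 1,1,5,1,1,1,5,1,1,42] for √464; ℓ=10 ⇒ convergent index 9
i=0: a=21 ⇒ p=21, q=1
i=1: a=1 ⇒ p=22, q=1
…
i=4: a=1 ⇒ p=280, q=13
…
i=8: a=1 ⇒ p=5299, q=246
i=9: a=1 ⇒ p=9801, q=455
(x₁, y₁) = (9801, 455);  9801² − 464·455² = 1 ✓
n=2: (9801,455)∘(9801,455) = (9801·9801+464·455·455, 9801·455+455·9801) = (192119201,8918910)
n=3: (192119201,8918910)∘(9801,455) = (9801·192119201+464·455·8918910, 9801·8918910+455·192119201) = (3765920568201,174828473365)
n=4: (3765920568201,174828473365)∘(9801,455) = (9801·3765920568201+464·455·174828473365, 9801·174828473365+455·3765920568201) = (73819574785756801,3426987725981820)
n=5: (73819574785756801,3426987725981820)∘(9801,455) = (9801·73819574785756801+464·455·3426987725981820, 9801·3426987725981820+455·73819574785756801) = (1447011301184484245001,67175813229867162275)

9801 455
192119201 8918910
3765920568201 174828473365
73819574785756801 3426987725981820
1447011301184484245001 67175813229867162275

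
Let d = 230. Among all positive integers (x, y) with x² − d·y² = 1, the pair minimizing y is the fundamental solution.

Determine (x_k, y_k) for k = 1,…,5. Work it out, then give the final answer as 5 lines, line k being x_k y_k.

91 6
16561 1092
3014011 198738
548533441 36169224
99830072251 6582600030

d=230: √d = [15; 6,30] (ℓ=2, even), read p_1/q_1
k=0  a_k=15  p_k/q_k = 15/1
k=1  a_k=6  p_k/q_k = 91/6
→ (91, 6).  Check: 91²=8281, 230·6²=8280, difference 1.
(x_2, y_2) = (91·91 + 230·6·6, 91·6 + 6·91) = (16561, 1092)
(x_3, y_3) = (91·16561 + 230·6·1092, 91·1092 + 6·16561) = (3014011, 198738)
(x_4, y_4) = (91·3014011 + 230·6·198738, 91·198738 + 6·3014011) = (548533441, 36169224)
(x_5, y_5) = (91·548533441 + 230·6·36169224, 91·36169224 + 6·548533441) = (99830072251, 6582600030)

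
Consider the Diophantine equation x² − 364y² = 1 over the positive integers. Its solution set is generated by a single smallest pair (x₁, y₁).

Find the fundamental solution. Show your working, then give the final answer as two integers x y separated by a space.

4954951 259710

d=364: √d = [19; 12,1,2,3,1,8,1,3,2,1,12,38] (ℓ=12, even), read p_11/q_11
a_0=19:  p_0=19·1+0=19,  q_0=19·0+1=1
…
a_9=2:  p_9=2·119872+30755=270499,  q_9=2·6283+1612=14178
a_10=1:  p_10=1·270499+119872=390371,  q_10=1·14178+6283=20461
a_11=12:  p_11=12·390371+270499=4954951,  q_11=12·20461+14178=259710
fundamental: x₁=4954951, y₁=259710  (since 24551539412401 − 364·67449284100 = 1)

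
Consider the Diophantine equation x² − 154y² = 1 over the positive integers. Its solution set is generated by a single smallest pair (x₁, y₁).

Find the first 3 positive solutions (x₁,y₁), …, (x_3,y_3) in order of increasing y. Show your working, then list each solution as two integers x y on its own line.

√154 = [12; 2,2,3,1,2,1,3,2,2,24, …], period ℓ=10 (even) → k=9
step 0: (12, 1)  from 12·(1,0) + (0,1)
step 1: (25, 2)  from 2·(12,1) + (1,0)
step 2: (62, 5)  from 2·(25,2) + (12,1)
step 3: (211, 17)  from 3·(62,5) + (25,2)
…
step 5: (757, 61)  from 2·(273,22) + (211,17)
step 6: (1030, 83)  from 1·(757,61) + (273,22)
…
step 8: (8724, 703)  from 2·(3847,310) + (1030,83)
step 9: (21295, 1716)  from 2·(8724,703) + (3847,310)
fundamental: x₁=21295, y₁=1716  (since 453477025 − 154·2944656 = 1)
n=2: (21295,1716)∘(21295,1716) = (21295·21295+154·1716·1716, 21295·1716+1716·21295) = (906954049,73084440)
n=3: (906954049,73084440)∘(21295,1716) = (21295·906954049+154·1716·73084440, 21295·73084440+1716·906954049) = (38627172925615,3112666297884)

21295 1716
906954049 73084440
38627172925615 3112666297884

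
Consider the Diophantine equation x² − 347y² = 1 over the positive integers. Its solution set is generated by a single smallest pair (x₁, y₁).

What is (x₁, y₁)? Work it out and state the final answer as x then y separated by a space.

641602 34443

√347 = [18; 1,1,1,2,4,…,1,1,36, …], period ℓ=14 (even) → k=13
i=0: a=18 ⇒ p=18, q=1
…
i=4: a=2 ⇒ p=149, q=8
…
i=8: a=1 ⇒ p=15070, q=809
…
i=10: a=2 ⇒ p=164168, q=8813
…
i=12: a=1 ⇒ p=402885, q=21628
i=13: a=1 ⇒ p=641602, q=34443
fundamental: x₁=641602, y₁=34443  (since 411653126404 − 347·1186320249 = 1)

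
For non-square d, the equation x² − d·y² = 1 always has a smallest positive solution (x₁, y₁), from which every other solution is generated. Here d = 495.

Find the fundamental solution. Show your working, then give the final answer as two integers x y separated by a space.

89 4

[22; 4,44] for √495; ℓ=2 ⇒ convergent index 1
step 0: (22, 1)  from 22·(1,0) + (0,1)
step 1: (89, 4)  from 4·(22,1) + (1,0)
fundamental: x₁=89, y₁=4  (since 7921 − 495·16 = 1)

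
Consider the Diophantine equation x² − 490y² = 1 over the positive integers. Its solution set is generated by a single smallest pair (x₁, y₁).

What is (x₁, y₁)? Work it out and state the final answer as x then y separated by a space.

[22; 7,2,1,4,4,4,1,2,7,44] for √490; ℓ=10 ⇒ convergent index 9
step 0: (22, 1)  from 22·(1,0) + (0,1)
step 1: (155, 7)  from 7·(22,1) + (1,0)
step 2: (332, 15)  from 2·(155,7) + (22,1)
step 3: (487, 22)  from 1·(332,15) + (155,7)
step 4: (2280, 103)  from 4·(487,22) + (332,15)
…
step 7: (50315, 2273)  from 1·(40708,1839) + (9607,434)
step 8: (141338, 6385)  from 2·(50315,2273) + (40708,1839)
step 9: (1039681, 46968)  from 7·(141338,6385) + (50315,2273)
fundamental: x₁=1039681, y₁=46968  (since 1080936581761 − 490·2205993024 = 1)

1039681 46968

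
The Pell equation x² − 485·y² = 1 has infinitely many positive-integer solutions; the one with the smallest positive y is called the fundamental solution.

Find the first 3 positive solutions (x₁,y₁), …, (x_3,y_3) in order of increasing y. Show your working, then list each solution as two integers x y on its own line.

[22; 44] for √485; ℓ=1 ⇒ convergent index 1
i=0: a=22 ⇒ p=22, q=1
i=1: a=44 ⇒ p=969, q=44
→ (969, 44).  Check: 969²=938961, 485·44²=938960, difference 1.
n=2: (969,44)∘(969,44) = (969·969+485·44·44, 969·44+44·969) = (1877921,85272)
n=3: (1877921,85272)∘(969,44) = (969·1877921+485·44·85272, 969·85272+44·1877921) = (3639409929,165257092)

969 44
1877921 85272
3639409929 165257092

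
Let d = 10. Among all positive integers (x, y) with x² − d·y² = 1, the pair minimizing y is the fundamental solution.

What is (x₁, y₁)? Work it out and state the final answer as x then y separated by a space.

√10 → a₀=3, period (6); ℓ=1 odd so k=1
a_0=3:  p_0=3·1+0=3,  q_0=3·0+1=1
a_1=6:  p_1=6·3+1=19,  q_1=6·1+0=6
→ (19, 6).  Check: 19²=361, 10·6²=360, difference 1.

19 6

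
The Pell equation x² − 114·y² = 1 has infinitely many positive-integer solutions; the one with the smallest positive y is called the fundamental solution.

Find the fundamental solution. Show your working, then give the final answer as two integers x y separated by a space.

1025 96

√114 = [10; 1,2,10,2,1,20, …], period ℓ=6 (even) → k=5
k=0  a_k=10  p_k/q_k = 10/1
…
k=4  a_k=2  p_k/q_k = 694/65
k=5  a_k=1  p_k/q_k = 1025/96
→ (1025, 96).  Check: 1025²=1050625, 114·96²=1050624, difference 1.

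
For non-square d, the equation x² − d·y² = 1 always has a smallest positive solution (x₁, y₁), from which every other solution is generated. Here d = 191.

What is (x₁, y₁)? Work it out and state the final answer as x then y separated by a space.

√191 = [13; 1,4,1,1,3,…,4,1,26, …], period ℓ=16 (even) → k=15
i=0: a=13 ⇒ p=13, q=1
i=1: a=1 ⇒ p=14, q=1
i=2: a=4 ⇒ p=69, q=5
i=3: a=1 ⇒ p=83, q=6
…
i=8: a=13 ⇒ p=40217, q=2910
…
i=10: a=2 ⇒ p=207083, q=14984
i=11: a=3 ⇒ p=704682, q=50989
i=12: a=1 ⇒ p=911765, q=65973
i=13: a=1 ⇒ p=1616447, q=116962
i=14: a=4 ⇒ p=7377553, q=533821
i=15: a=1 ⇒ p=8994000, q=650783
→ (8994000, 650783).  Check: 8994000²=80892036000000, 191·650783²=80892035999999, difference 1.

8994000 650783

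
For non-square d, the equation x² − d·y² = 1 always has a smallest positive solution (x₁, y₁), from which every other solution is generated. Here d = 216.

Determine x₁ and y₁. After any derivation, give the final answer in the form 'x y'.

485 33

√216 → a₀=14, period (1,2,3,2,1,28); ℓ=6 even so k=5
k=0  a_k=14  p_k/q_k = 14/1
k=1  a_k=1  p_k/q_k = 15/1
…
k=4  a_k=2  p_k/q_k = 338/23
k=5  a_k=1  p_k/q_k = 485/33
(x₁, y₁) = (485, 33);  485² − 216·33² = 1 ✓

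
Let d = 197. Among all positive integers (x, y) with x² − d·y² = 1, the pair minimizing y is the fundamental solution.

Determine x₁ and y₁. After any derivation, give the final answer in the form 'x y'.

[14; 28] for √197; ℓ=1 ⇒ convergent index 1
step 0: (14, 1)  from 14·(1,0) + (0,1)
step 1: (393, 28)  from 28·(14,1) + (1,0)
(x₁, y₁) = (393, 28);  393² − 197·28² = 1 ✓

393 28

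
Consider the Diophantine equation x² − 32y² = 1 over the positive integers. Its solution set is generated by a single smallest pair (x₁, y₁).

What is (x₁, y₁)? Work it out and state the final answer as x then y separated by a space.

17 3

√32 = [5; 1,1,1,10, …], period ℓ=4 (even) → k=3
step 0: (5, 1)  from 5·(1,0) + (0,1)
…
step 2: (11, 2)  from 1·(6,1) + (5,1)
step 3: (17, 3)  from 1·(11,2) + (6,1)
(x₁, y₁) = (17, 3);  17² − 32·3² = 1 ✓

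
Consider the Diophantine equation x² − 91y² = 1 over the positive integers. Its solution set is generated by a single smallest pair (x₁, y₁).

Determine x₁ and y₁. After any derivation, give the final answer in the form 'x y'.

[9; 1,1,5,1,5,1,1,18] for √91; ℓ=8 ⇒ convergent index 7
k=0  a_k=9  p_k/q_k = 9/1
…
k=4  a_k=1  p_k/q_k = 124/13
…
k=6  a_k=1  p_k/q_k = 849/89
k=7  a_k=1  p_k/q_k = 1574/165
fundamental: x₁=1574, y₁=165  (since 2477476 − 91·27225 = 1)

1574 165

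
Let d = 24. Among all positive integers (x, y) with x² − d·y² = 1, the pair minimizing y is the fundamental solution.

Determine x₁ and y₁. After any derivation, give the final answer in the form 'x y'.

5 1

√24 → a₀=4, period (1,8); ℓ=2 even so k=1
a_0=4:  p_0=4·1+0=4,  q_0=4·0+1=1
a_1=1:  p_1=1·4+1=5,  q_1=1·1+0=1
→ (5, 1).  Check: 5²=25, 24·1²=24, difference 1.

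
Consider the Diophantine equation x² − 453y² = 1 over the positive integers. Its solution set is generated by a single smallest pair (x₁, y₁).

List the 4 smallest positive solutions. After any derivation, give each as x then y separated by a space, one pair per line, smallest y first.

√453 → a₀=21, period (3,1,1,10,14,10,1,1,3,42); ℓ=10 even so k=9
i=0: a=21 ⇒ p=21, q=1
i=1: a=3 ⇒ p=64, q=3
…
i=6: a=10 ⇒ p=223565, q=10504
…
i=8: a=1 ⇒ p=469329, q=22051
i=9: a=3 ⇒ p=1653751, q=77700
fundamental: x₁=1653751, y₁=77700  (since 2734892370001 − 453·6037290000 = 1)
(x_2, y_2) = (1653751·1653751 + 453·77700·77700, 1653751·77700 + 77700·1653751) = (5469784740001, 256992905400)
(x_3, y_3) = (1653751·5469784740001 + 453·77700·256992905400, 1653751·256992905400 + 77700·5469784740001) = (18091323967121133751, 850004548596233100)
(x_4, y_4) = (1653751·18091323967121133751 + 453·77700·850004548596233100, 1653751·850004548596233100 + 77700·18091323967121133751) = (59837090203895614338960001, 2811391744490881177810800)

1653751 77700
5469784740001 256992905400
18091323967121133751 850004548596233100
59837090203895614338960001 2811391744490881177810800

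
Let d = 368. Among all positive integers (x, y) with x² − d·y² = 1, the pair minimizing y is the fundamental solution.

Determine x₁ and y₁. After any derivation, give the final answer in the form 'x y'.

d=368: √d = [19; 5,2,5,38] (ℓ=4, even), read p_3/q_3
k=0  a_k=19  p_k/q_k = 19/1
…
k=2  a_k=2  p_k/q_k = 211/11
k=3  a_k=5  p_k/q_k = 1151/60
fundamental: x₁=1151, y₁=60  (since 1324801 − 368·3600 = 1)

1151 60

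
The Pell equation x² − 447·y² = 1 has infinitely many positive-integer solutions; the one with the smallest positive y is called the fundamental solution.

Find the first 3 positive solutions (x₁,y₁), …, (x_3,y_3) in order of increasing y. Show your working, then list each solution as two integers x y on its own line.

148 7
43807 2072
12966724 613305

√447 → a₀=21, period (7,42); ℓ=2 even so k=1
i=0: a=21 ⇒ p=21, q=1
i=1: a=7 ⇒ p=148, q=7
→ (148, 7).  Check: 148²=21904, 447·7²=21903, difference 1.
(x_2, y_2) = (148·148 + 447·7·7, 148·7 + 7·148) = (43807, 2072)
(x_3, y_3) = (148·43807 + 447·7·2072, 148·2072 + 7·43807) = (12966724, 613305)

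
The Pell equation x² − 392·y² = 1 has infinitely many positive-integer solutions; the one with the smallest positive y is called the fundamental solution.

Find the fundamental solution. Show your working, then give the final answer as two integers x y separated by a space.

99 5

√392 → a₀=19, period (1,3,1,38); ℓ=4 even so k=3
i=0: a=19 ⇒ p=19, q=1
…
i=2: a=3 ⇒ p=79, q=4
i=3: a=1 ⇒ p=99, q=5
fundamental: x₁=99, y₁=5  (since 9801 − 392·25 = 1)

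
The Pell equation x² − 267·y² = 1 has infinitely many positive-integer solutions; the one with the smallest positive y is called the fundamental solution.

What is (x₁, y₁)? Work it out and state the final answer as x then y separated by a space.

2402 147

√267 = [16; 2,1,15,1,2,32, …], period ℓ=6 (even) → k=5
k=0  a_k=16  p_k/q_k = 16/1
k=1  a_k=2  p_k/q_k = 33/2
k=2  a_k=1  p_k/q_k = 49/3
…
k=4  a_k=1  p_k/q_k = 817/50
k=5  a_k=2  p_k/q_k = 2402/147
fundamental: x₁=2402, y₁=147  (since 5769604 − 267·21609 = 1)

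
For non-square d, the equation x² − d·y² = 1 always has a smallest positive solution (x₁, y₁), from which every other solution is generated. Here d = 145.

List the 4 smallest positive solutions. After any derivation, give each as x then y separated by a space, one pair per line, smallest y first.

√145 = [12; 24, …], period ℓ=1 (odd) → k=1
step 0: (12, 1)  from 12·(1,0) + (0,1)
step 1: (289, 24)  from 24·(12,1) + (1,0)
fundamental: x₁=289, y₁=24  (since 83521 − 145·576 = 1)
(x_2, y_2) = (289·289 + 145·24·24, 289·24 + 24·289) = (167041, 13872)
(x_3, y_3) = (289·167041 + 145·24·13872, 289·13872 + 24·167041) = (96549409, 8017992)
(x_4, y_4) = (289·96549409 + 145·24·8017992, 289·8017992 + 24·96549409) = (55805391361, 4634385504)

289 24
167041 13872
96549409 8017992
55805391361 4634385504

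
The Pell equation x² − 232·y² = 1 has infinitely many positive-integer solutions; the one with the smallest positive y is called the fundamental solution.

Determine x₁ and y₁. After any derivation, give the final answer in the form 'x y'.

19603 1287

[15; 4,3,7,3,4,30] for √232; ℓ=6 ⇒ convergent index 5
i=0: a=15 ⇒ p=15, q=1
…
i=2: a=3 ⇒ p=198, q=13
i=3: a=7 ⇒ p=1447, q=95
i=4: a=3 ⇒ p=4539, q=298
i=5: a=4 ⇒ p=19603, q=1287
(x₁, y₁) = (19603, 1287);  19603² − 232·1287² = 1 ✓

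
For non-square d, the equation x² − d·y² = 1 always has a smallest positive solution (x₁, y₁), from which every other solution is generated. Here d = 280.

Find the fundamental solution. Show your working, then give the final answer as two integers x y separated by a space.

251 15

√280 → a₀=16, period (1,2,1,2,1,32); ℓ=6 even so k=5
k=0  a_k=16  p_k/q_k = 16/1
k=1  a_k=1  p_k/q_k = 17/1
k=2  a_k=2  p_k/q_k = 50/3
k=3  a_k=1  p_k/q_k = 67/4
k=4  a_k=2  p_k/q_k = 184/11
k=5  a_k=1  p_k/q_k = 251/15
fundamental: x₁=251, y₁=15  (since 63001 − 280·225 = 1)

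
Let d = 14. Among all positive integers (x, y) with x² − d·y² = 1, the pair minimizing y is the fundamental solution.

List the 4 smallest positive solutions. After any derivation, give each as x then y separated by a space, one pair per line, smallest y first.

[3; 1,2,1,6] for √14; ℓ=4 ⇒ convergent index 3
k=0  a_k=3  p_k/q_k = 3/1
…
k=2  a_k=2  p_k/q_k = 11/3
k=3  a_k=1  p_k/q_k = 15/4
→ (15, 4).  Check: 15²=225, 14·4²=224, difference 1.
n=2: (15,4)∘(15,4) = (15·15+14·4·4, 15·4+4·15) = (449,120)
n=3: (449,120)∘(15,4) = (15·449+14·4·120, 15·120+4·449) = (13455,3596)
n=4: (13455,3596)∘(15,4) = (15·13455+14·4·3596, 15·3596+4·13455) = (403201,107760)

15 4
449 120
13455 3596
403201 107760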